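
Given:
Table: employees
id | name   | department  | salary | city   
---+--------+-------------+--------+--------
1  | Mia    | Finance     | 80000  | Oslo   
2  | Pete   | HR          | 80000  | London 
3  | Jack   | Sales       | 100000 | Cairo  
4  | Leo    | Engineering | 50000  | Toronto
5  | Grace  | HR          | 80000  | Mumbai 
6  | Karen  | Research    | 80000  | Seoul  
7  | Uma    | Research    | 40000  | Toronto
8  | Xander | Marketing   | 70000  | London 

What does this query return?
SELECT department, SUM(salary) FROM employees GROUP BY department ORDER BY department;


Summing salary within each department:
  Engineering: 50000 = 50000
  Finance: 80000 = 80000
  HR: 80000 + 80000 = 160000
  Marketing: 70000 = 70000
  Research: 80000 + 40000 = 120000
  Sales: 100000 = 100000


6 groups:
Engineering, 50000
Finance, 80000
HR, 160000
Marketing, 70000
Research, 120000
Sales, 100000


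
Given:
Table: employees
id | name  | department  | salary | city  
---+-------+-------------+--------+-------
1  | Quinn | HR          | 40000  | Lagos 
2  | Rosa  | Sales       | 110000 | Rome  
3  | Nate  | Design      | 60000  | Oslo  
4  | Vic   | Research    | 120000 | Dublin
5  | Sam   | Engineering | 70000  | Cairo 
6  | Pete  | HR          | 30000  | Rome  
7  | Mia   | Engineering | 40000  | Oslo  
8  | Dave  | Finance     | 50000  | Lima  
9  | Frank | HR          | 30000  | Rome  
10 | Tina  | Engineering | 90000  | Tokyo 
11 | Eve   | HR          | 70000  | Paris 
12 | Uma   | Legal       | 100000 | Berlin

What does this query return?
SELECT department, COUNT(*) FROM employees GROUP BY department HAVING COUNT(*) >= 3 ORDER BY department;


Groups with count >= 3:
  Engineering: 3 -> PASS
  HR: 4 -> PASS
  Design: 1 -> filtered out
  Finance: 1 -> filtered out
  Legal: 1 -> filtered out
  Research: 1 -> filtered out
  Sales: 1 -> filtered out


2 groups:
Engineering, 3
HR, 4


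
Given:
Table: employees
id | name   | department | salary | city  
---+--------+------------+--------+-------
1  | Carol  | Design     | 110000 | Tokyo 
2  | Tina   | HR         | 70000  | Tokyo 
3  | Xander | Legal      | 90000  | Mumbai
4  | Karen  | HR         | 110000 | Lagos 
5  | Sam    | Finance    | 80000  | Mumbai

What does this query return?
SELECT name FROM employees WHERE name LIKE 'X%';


LIKE 'X%' matches names starting with 'X'
Matching: 1

1 rows:
Xander


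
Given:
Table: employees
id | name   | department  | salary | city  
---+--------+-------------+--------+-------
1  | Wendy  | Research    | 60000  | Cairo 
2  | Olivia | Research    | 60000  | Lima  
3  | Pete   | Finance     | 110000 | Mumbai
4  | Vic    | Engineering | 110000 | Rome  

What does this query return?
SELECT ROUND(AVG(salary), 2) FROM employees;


SUM(salary) = 340000
COUNT = 4
ROUND(AVG, 2) = ROUND(340000 / 4, 2) = 85000.0

85000.0


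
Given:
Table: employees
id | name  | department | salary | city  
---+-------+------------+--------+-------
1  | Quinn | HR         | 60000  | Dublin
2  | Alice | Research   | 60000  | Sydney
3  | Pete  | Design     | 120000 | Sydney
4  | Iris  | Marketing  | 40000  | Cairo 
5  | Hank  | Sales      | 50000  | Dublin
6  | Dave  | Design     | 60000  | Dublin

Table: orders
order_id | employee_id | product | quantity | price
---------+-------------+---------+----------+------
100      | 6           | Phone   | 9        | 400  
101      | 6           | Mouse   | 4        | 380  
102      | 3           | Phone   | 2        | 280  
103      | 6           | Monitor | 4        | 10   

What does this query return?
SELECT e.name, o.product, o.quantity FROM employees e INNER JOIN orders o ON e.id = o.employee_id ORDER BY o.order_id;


Joining employees.id = orders.employee_id:
  employee Dave (id=6) -> order Phone
  employee Dave (id=6) -> order Mouse
  employee Pete (id=3) -> order Phone
  employee Dave (id=6) -> order Monitor


4 rows:
Dave, Phone, 9
Dave, Mouse, 4
Pete, Phone, 2
Dave, Monitor, 4


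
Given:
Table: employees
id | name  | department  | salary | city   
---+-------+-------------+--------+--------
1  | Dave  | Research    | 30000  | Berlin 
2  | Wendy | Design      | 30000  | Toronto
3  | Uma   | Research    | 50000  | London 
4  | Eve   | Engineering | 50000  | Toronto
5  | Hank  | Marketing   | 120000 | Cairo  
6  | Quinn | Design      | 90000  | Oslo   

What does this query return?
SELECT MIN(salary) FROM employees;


Salaries: 30000, 30000, 50000, 50000, 120000, 90000
MIN = 30000

30000


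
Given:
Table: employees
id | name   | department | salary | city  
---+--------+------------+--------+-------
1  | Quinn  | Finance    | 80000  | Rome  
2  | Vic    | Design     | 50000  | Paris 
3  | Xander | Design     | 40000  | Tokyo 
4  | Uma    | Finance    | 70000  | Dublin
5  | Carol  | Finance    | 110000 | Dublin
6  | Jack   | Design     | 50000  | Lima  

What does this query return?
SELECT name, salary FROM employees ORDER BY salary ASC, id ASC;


Sorting by salary ASC, then id ASC for ties

6 rows:
Xander, 40000
Vic, 50000
Jack, 50000
Uma, 70000
Quinn, 80000
Carol, 110000


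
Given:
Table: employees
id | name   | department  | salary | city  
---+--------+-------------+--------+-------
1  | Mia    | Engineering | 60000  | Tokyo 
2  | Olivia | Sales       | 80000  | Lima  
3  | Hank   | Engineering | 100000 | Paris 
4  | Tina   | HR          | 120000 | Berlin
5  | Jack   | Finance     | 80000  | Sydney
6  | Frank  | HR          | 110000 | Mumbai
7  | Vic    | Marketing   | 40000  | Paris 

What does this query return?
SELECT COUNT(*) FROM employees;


COUNT(*) counts all rows

7


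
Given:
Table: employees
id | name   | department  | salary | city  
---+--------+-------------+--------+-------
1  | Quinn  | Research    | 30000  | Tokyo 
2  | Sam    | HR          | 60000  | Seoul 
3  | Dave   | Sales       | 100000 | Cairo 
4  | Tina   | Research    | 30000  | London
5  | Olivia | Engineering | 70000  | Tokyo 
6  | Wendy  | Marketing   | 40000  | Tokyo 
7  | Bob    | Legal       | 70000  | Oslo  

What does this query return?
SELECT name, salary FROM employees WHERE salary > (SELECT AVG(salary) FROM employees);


Subquery: AVG(salary) = 57142.86
Filtering: salary > 57142.86
  Sam (60000) -> MATCH
  Dave (100000) -> MATCH
  Olivia (70000) -> MATCH
  Bob (70000) -> MATCH


4 rows:
Sam, 60000
Dave, 100000
Olivia, 70000
Bob, 70000


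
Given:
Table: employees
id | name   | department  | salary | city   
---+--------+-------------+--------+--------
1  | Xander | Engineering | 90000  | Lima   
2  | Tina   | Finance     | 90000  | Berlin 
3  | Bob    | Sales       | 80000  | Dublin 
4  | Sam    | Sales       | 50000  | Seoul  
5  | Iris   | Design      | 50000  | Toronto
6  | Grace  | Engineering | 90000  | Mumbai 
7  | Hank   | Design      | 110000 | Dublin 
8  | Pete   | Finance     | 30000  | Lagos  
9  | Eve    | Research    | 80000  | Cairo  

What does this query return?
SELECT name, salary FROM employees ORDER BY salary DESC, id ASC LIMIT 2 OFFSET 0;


Sort by salary DESC (id ASC tiebreak), then skip 0 and take 2
Rows 1 through 2

2 rows:
Hank, 110000
Xander, 90000


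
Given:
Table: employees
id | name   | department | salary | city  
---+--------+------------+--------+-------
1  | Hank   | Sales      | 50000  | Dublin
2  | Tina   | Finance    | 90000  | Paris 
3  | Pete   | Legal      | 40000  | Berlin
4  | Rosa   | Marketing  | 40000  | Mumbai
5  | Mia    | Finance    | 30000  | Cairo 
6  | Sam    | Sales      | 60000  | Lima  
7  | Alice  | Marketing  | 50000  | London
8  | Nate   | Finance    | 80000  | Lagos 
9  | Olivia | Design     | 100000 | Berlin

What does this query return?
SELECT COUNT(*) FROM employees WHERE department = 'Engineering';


Counting rows where department = 'Engineering'


0


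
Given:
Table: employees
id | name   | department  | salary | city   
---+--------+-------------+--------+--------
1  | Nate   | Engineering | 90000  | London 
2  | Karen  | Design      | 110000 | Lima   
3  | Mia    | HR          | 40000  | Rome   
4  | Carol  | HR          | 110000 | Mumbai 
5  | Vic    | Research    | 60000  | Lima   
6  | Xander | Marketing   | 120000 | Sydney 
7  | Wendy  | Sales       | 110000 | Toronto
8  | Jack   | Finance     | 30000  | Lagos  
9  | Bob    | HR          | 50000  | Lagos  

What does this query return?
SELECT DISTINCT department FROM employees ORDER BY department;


All 'department' values (row order): Engineering, Design, HR, HR, Research, Marketing, Sales, Finance, HR
Removing duplicates leaves 7 unique value(s).

7 values:
Design
Engineering
Finance
HR
Marketing
Research
Sales


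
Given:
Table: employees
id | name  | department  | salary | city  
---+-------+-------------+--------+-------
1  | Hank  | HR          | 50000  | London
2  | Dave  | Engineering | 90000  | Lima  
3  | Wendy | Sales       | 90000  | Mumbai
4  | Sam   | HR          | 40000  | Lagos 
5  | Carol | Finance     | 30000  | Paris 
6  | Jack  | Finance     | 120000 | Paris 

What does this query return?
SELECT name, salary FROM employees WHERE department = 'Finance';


Filtering: department = 'Finance'
Matching rows: 2

2 rows:
Carol, 30000
Jack, 120000


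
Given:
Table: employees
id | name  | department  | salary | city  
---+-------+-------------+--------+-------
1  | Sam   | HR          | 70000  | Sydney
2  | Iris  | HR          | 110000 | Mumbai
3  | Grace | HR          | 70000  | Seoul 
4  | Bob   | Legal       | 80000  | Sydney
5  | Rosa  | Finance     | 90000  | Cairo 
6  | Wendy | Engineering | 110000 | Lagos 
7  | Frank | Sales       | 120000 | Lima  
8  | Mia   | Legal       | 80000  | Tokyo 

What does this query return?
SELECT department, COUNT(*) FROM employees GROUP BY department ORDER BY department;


Assigning each row to its department group:
  Sam -> HR
  Iris -> HR
  Grace -> HR
  Bob -> Legal
  Rosa -> Finance
  Wendy -> Engineering
  Frank -> Sales
  Mia -> Legal


5 groups:
Engineering, 1
Finance, 1
HR, 3
Legal, 2
Sales, 1


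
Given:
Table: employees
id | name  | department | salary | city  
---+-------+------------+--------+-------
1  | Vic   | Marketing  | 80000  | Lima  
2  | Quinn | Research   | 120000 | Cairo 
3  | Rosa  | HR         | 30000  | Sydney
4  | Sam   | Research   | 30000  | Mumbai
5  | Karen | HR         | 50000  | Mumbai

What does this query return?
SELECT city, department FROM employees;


Projecting columns: city, department

5 rows:
Lima, Marketing
Cairo, Research
Sydney, HR
Mumbai, Research
Mumbai, HR


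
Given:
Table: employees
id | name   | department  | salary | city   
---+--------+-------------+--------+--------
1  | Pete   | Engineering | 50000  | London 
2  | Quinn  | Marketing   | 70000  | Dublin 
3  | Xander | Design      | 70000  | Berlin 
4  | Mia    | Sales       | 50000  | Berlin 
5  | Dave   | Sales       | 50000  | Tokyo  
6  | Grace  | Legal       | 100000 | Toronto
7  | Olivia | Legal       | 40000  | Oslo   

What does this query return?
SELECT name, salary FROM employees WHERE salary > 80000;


Filtering: salary > 80000
Matching: 1 rows

1 rows:
Grace, 100000


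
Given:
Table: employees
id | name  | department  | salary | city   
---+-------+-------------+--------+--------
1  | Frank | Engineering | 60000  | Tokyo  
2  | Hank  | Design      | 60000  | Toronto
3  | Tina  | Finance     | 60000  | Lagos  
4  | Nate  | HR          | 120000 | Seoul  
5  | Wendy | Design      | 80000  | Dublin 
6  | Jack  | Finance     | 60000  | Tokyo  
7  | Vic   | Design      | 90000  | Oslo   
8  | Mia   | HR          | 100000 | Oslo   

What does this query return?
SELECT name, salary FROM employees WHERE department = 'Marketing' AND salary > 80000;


Filtering: department = 'Marketing' AND salary > 80000
Matching: 0 rows

Empty result set (0 rows)


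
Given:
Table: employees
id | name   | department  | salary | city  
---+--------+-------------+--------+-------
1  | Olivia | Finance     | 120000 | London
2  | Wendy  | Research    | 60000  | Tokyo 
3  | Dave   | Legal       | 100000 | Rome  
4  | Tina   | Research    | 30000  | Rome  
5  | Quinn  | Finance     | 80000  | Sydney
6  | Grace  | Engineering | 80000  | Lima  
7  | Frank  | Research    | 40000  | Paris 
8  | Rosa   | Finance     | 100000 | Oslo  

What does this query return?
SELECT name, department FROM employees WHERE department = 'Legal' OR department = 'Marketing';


Filtering: department = 'Legal' OR 'Marketing'
Matching: 1 rows

1 rows:
Dave, Legal


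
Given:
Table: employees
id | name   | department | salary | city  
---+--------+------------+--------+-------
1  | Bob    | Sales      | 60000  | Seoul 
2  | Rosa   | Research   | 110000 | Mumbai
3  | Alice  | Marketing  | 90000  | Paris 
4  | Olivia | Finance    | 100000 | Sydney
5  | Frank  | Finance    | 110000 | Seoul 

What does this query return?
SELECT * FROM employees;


SELECT * returns all 5 rows with all columns

5 rows:
1, Bob, Sales, 60000, Seoul
2, Rosa, Research, 110000, Mumbai
3, Alice, Marketing, 90000, Paris
4, Olivia, Finance, 100000, Sydney
5, Frank, Finance, 110000, Seoul


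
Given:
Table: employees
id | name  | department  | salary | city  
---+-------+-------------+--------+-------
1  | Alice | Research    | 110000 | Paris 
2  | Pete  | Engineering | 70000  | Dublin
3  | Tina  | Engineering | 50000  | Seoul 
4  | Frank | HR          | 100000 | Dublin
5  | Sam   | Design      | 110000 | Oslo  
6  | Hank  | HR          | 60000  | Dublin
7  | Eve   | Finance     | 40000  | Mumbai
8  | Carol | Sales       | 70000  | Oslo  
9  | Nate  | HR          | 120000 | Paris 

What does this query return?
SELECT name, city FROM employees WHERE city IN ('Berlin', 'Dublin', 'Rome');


Filtering: city IN ('Berlin', 'Dublin', 'Rome')
Matching: 3 rows

3 rows:
Pete, Dublin
Frank, Dublin
Hank, Dublin


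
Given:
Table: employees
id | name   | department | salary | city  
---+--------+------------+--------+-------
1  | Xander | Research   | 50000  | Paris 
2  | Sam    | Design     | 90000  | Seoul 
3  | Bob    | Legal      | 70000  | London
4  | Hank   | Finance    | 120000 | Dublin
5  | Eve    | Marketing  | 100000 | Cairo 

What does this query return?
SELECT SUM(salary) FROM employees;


SUM(salary) = 50000 + 90000 + 70000 + 120000 + 100000 = 430000

430000


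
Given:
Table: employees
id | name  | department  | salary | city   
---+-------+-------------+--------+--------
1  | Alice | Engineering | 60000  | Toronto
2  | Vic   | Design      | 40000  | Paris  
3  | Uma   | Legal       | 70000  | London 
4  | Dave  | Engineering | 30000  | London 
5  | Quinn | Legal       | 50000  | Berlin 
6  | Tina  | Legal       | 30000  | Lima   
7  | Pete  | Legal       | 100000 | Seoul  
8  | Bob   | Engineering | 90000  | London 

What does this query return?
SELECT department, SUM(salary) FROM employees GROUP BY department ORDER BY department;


Summing salary within each department:
  Design: 40000 = 40000
  Engineering: 60000 + 30000 + 90000 = 180000
  Legal: 70000 + 50000 + 30000 + 100000 = 250000


3 groups:
Design, 40000
Engineering, 180000
Legal, 250000


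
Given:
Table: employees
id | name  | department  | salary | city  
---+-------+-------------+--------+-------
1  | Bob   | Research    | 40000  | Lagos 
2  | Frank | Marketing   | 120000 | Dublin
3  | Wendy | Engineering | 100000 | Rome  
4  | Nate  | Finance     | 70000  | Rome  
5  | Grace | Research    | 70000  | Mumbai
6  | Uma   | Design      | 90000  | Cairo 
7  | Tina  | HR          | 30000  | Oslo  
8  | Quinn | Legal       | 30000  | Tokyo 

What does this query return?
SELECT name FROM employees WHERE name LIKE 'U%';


LIKE 'U%' matches names starting with 'U'
Matching: 1

1 rows:
Uma


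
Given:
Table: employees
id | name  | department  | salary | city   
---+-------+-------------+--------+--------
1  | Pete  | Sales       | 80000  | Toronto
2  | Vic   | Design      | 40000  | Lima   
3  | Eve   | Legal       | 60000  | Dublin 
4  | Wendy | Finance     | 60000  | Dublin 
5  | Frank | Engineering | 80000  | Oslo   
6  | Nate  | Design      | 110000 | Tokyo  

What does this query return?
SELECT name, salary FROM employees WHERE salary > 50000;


Filtering: salary > 50000
Matching: 5 rows

5 rows:
Pete, 80000
Eve, 60000
Wendy, 60000
Frank, 80000
Nate, 110000


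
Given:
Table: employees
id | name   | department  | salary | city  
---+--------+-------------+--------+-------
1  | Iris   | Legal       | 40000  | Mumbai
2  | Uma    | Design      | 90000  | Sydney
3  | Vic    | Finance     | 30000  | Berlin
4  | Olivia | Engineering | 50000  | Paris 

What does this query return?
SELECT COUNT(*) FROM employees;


COUNT(*) counts all rows

4


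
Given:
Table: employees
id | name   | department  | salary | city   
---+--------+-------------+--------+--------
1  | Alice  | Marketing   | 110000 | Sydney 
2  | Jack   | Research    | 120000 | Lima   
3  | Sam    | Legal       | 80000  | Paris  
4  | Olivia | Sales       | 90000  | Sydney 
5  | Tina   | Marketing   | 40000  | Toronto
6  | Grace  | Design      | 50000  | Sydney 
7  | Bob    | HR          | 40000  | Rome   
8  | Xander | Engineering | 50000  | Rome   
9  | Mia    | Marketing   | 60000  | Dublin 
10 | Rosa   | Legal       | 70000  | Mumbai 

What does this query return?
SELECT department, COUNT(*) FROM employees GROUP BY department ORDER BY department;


Assigning each row to its department group:
  Alice -> Marketing
  Jack -> Research
  Sam -> Legal
  Olivia -> Sales
  Tina -> Marketing
  Grace -> Design
  Bob -> HR
  Xander -> Engineering
  Mia -> Marketing
  Rosa -> Legal


7 groups:
Design, 1
Engineering, 1
HR, 1
Legal, 2
Marketing, 3
Research, 1
Sales, 1


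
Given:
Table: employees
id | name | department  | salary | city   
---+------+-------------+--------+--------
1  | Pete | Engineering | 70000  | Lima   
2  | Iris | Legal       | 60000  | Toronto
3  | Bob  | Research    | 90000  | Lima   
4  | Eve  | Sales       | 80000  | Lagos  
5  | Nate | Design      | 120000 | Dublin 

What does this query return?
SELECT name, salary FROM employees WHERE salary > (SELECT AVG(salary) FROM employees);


Subquery: AVG(salary) = 84000.0
Filtering: salary > 84000.0
  Bob (90000) -> MATCH
  Nate (120000) -> MATCH


2 rows:
Bob, 90000
Nate, 120000


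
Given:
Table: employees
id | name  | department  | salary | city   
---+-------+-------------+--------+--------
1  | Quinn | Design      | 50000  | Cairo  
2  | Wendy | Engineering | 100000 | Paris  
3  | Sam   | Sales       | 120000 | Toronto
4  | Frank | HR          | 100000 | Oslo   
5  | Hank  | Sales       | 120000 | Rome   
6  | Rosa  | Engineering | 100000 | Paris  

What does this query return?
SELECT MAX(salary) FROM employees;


Salaries: 50000, 100000, 120000, 100000, 120000, 100000
MAX = 120000

120000


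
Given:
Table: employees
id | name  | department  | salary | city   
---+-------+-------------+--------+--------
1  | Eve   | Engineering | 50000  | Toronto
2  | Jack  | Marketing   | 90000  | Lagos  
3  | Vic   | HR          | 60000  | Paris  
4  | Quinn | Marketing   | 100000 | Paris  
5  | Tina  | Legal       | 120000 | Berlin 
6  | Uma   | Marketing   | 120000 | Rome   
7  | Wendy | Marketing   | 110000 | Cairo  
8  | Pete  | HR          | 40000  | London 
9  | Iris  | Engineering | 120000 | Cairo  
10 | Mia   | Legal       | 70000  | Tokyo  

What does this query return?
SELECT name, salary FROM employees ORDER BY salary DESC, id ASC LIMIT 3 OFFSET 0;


Sort by salary DESC (id ASC tiebreak), then skip 0 and take 3
Rows 1 through 3

3 rows:
Tina, 120000
Uma, 120000
Iris, 120000


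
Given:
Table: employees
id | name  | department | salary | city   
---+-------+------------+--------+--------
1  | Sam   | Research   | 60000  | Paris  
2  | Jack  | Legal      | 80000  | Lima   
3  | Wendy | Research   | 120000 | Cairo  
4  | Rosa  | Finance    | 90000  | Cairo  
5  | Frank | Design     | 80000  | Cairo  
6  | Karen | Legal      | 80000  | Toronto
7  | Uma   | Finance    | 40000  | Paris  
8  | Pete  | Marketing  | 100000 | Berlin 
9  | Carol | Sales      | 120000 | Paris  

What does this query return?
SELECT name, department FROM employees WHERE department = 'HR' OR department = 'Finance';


Filtering: department = 'HR' OR 'Finance'
Matching: 2 rows

2 rows:
Rosa, Finance
Uma, Finance


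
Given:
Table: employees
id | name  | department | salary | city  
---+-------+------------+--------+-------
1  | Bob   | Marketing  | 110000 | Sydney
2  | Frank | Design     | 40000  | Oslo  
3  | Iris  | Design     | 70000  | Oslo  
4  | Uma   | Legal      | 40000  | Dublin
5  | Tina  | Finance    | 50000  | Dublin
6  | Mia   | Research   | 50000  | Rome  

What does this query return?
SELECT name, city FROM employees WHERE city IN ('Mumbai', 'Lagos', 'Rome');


Filtering: city IN ('Mumbai', 'Lagos', 'Rome')
Matching: 1 rows

1 rows:
Mia, Rome


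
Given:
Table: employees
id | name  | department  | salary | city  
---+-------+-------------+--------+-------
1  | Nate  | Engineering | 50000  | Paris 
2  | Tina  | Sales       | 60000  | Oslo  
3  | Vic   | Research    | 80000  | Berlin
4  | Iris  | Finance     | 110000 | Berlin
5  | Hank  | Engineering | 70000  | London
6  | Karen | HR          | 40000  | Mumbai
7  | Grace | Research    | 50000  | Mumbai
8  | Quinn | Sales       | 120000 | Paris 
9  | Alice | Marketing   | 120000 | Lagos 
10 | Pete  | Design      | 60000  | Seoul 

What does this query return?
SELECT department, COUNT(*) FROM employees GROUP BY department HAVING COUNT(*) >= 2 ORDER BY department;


Groups with count >= 2:
  Engineering: 2 -> PASS
  Research: 2 -> PASS
  Sales: 2 -> PASS
  Design: 1 -> filtered out
  Finance: 1 -> filtered out
  HR: 1 -> filtered out
  Marketing: 1 -> filtered out


3 groups:
Engineering, 2
Research, 2
Sales, 2


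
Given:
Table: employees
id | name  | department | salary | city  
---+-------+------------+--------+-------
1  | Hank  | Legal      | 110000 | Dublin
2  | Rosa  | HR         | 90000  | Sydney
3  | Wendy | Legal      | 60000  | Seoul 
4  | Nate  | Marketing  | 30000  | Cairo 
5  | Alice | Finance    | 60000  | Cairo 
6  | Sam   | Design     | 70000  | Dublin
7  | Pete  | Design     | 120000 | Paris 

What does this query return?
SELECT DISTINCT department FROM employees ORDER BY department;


All 'department' values (row order): Legal, HR, Legal, Marketing, Finance, Design, Design
Removing duplicates leaves 5 unique value(s).

5 values:
Design
Finance
HR
Legal
Marketing


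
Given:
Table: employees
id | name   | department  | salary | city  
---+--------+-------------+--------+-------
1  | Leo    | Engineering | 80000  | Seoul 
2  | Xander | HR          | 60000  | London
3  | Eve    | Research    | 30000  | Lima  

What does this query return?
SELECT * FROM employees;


SELECT * returns all 3 rows with all columns

3 rows:
1, Leo, Engineering, 80000, Seoul
2, Xander, HR, 60000, London
3, Eve, Research, 30000, Lima


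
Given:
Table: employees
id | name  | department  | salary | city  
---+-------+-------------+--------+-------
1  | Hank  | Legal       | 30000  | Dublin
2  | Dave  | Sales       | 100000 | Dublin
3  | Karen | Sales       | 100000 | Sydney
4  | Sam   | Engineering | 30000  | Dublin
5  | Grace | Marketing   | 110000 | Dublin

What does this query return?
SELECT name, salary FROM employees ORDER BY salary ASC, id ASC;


Sorting by salary ASC, then id ASC for ties

5 rows:
Hank, 30000
Sam, 30000
Dave, 100000
Karen, 100000
Grace, 110000


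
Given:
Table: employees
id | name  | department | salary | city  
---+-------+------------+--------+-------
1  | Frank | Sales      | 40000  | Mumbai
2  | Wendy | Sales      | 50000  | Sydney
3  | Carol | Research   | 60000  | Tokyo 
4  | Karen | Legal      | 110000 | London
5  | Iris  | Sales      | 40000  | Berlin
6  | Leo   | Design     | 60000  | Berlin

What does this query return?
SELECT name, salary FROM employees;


Projecting columns: name, salary

6 rows:
Frank, 40000
Wendy, 50000
Carol, 60000
Karen, 110000
Iris, 40000
Leo, 60000


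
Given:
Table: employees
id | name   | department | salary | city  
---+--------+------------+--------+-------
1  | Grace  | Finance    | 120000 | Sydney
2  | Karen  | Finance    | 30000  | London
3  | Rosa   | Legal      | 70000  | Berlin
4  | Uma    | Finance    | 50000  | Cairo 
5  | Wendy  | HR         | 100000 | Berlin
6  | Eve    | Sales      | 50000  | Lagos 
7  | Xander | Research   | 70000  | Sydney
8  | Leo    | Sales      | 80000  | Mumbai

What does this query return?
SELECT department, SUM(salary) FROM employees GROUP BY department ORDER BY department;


Summing salary within each department:
  Finance: 120000 + 30000 + 50000 = 200000
  HR: 100000 = 100000
  Legal: 70000 = 70000
  Research: 70000 = 70000
  Sales: 50000 + 80000 = 130000


5 groups:
Finance, 200000
HR, 100000
Legal, 70000
Research, 70000
Sales, 130000


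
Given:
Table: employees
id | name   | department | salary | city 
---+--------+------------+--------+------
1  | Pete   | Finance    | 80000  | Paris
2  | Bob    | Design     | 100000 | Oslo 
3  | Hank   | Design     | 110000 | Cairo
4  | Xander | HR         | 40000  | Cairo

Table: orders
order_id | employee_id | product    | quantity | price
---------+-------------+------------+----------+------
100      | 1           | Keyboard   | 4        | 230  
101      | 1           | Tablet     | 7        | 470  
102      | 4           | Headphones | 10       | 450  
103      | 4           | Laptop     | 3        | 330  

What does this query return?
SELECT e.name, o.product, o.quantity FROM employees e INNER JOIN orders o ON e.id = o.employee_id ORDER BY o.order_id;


Joining employees.id = orders.employee_id:
  employee Pete (id=1) -> order Keyboard
  employee Pete (id=1) -> order Tablet
  employee Xander (id=4) -> order Headphones
  employee Xander (id=4) -> order Laptop


4 rows:
Pete, Keyboard, 4
Pete, Tablet, 7
Xander, Headphones, 10
Xander, Laptop, 3


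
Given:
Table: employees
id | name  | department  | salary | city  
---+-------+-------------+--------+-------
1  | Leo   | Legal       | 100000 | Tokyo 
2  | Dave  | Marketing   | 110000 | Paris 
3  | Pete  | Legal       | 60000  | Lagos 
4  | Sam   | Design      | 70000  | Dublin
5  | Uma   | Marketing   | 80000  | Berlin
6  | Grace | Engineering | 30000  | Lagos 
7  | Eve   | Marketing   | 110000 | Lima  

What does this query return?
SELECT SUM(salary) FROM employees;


SUM(salary) = 100000 + 110000 + 60000 + 70000 + 80000 + 30000 + 110000 = 560000

560000


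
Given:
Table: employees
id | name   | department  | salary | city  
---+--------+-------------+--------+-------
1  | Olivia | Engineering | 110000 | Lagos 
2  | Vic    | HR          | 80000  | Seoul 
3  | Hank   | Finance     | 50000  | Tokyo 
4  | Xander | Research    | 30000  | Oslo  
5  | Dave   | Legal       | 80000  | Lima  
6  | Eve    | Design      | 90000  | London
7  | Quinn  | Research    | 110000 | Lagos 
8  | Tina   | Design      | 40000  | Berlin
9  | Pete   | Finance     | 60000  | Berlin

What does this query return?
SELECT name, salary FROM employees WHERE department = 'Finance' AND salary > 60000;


Filtering: department = 'Finance' AND salary > 60000
Matching: 0 rows

Empty result set (0 rows)


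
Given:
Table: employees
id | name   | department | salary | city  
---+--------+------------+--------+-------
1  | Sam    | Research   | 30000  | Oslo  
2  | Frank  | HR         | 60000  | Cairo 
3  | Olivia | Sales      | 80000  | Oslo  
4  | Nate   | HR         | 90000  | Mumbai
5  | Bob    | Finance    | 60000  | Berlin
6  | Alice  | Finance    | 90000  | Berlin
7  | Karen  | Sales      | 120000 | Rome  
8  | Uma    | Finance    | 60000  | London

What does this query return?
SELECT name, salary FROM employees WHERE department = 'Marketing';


Filtering: department = 'Marketing'
Matching rows: 0

Empty result set (0 rows)


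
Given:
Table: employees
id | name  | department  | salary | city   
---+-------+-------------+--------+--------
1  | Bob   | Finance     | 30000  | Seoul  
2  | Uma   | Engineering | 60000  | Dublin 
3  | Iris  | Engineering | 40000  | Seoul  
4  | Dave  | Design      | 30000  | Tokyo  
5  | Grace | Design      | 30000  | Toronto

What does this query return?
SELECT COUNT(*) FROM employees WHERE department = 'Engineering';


Counting rows where department = 'Engineering'
  Uma -> MATCH
  Iris -> MATCH


2


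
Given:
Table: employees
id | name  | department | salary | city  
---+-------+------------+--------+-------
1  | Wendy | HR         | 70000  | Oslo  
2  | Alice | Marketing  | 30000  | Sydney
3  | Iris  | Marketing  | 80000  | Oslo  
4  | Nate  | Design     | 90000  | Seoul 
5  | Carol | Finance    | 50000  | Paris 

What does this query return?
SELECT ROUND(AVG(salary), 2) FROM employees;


SUM(salary) = 320000
COUNT = 5
ROUND(AVG, 2) = ROUND(320000 / 5, 2) = 64000.0

64000.0


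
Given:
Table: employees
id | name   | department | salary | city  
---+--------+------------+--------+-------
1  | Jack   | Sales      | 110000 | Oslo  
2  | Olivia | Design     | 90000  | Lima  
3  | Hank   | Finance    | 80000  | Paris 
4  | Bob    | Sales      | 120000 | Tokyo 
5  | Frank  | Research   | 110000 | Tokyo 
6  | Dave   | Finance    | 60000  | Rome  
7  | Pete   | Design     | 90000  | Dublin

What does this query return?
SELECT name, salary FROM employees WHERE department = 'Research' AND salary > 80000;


Filtering: department = 'Research' AND salary > 80000
Matching: 1 rows

1 rows:
Frank, 110000


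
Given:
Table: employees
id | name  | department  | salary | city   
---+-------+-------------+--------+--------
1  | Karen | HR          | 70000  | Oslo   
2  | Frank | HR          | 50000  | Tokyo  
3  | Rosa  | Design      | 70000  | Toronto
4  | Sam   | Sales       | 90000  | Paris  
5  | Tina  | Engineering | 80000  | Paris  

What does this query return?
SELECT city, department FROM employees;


Projecting columns: city, department

5 rows:
Oslo, HR
Tokyo, HR
Toronto, Design
Paris, Sales
Paris, Engineering


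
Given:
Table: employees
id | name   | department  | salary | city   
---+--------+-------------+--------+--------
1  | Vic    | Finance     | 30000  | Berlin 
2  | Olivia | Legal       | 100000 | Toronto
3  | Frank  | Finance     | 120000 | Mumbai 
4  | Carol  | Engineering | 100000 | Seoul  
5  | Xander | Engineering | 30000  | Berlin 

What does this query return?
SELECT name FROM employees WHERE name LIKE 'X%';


LIKE 'X%' matches names starting with 'X'
Matching: 1

1 rows:
Xander


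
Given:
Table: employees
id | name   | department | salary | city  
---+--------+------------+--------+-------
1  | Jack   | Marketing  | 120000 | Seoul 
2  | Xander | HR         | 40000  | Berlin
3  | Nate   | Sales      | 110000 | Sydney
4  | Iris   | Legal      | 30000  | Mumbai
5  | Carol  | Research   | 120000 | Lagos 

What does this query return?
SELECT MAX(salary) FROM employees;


Salaries: 120000, 40000, 110000, 30000, 120000
MAX = 120000

120000


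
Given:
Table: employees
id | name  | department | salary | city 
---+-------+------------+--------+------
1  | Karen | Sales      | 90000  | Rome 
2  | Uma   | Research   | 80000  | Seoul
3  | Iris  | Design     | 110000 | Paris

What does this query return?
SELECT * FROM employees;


SELECT * returns all 3 rows with all columns

3 rows:
1, Karen, Sales, 90000, Rome
2, Uma, Research, 80000, Seoul
3, Iris, Design, 110000, Paris


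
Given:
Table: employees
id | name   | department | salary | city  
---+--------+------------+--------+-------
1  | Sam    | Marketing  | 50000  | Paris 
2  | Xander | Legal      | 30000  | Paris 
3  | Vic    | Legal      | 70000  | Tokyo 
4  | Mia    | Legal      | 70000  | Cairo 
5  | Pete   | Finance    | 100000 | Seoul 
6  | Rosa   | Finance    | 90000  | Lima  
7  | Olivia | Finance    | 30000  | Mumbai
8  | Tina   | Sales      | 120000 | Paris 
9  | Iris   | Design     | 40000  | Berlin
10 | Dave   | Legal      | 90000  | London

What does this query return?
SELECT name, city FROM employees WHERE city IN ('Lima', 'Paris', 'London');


Filtering: city IN ('Lima', 'Paris', 'London')
Matching: 5 rows

5 rows:
Sam, Paris
Xander, Paris
Rosa, Lima
Tina, Paris
Dave, London


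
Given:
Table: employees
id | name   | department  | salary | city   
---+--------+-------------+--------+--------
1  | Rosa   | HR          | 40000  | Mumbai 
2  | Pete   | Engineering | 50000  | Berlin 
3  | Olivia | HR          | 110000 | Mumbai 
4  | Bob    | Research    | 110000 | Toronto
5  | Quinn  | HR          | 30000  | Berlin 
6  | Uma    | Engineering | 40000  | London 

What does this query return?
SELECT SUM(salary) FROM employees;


SUM(salary) = 40000 + 50000 + 110000 + 110000 + 30000 + 40000 = 380000

380000


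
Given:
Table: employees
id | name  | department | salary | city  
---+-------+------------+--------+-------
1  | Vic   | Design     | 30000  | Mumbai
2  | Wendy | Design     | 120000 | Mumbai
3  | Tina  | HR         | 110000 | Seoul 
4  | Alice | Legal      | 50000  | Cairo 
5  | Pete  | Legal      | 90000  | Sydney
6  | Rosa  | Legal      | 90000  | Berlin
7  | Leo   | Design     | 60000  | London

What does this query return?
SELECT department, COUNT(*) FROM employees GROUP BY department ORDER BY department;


Assigning each row to its department group:
  Vic -> Design
  Wendy -> Design
  Tina -> HR
  Alice -> Legal
  Pete -> Legal
  Rosa -> Legal
  Leo -> Design


3 groups:
Design, 3
HR, 1
Legal, 3


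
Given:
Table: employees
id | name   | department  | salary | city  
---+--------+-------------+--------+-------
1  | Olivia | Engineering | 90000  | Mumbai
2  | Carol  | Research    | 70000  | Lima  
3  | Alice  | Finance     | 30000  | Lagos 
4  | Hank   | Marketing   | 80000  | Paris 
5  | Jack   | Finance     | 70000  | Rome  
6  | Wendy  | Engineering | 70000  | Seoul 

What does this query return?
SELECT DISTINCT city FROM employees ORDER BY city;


All 'city' values (row order): Mumbai, Lima, Lagos, Paris, Rome, Seoul
Removing duplicates leaves 6 unique value(s).

6 values:
Lagos
Lima
Mumbai
Paris
Rome
Seoul


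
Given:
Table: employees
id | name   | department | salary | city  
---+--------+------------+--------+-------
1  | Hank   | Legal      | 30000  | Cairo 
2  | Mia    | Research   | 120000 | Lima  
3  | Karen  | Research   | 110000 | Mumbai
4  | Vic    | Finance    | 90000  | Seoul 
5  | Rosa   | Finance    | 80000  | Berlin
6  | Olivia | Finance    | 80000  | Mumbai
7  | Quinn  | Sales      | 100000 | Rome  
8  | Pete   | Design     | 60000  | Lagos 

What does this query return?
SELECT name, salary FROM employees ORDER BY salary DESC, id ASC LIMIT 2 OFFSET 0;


Sort by salary DESC (id ASC tiebreak), then skip 0 and take 2
Rows 1 through 2

2 rows:
Mia, 120000
Karen, 110000


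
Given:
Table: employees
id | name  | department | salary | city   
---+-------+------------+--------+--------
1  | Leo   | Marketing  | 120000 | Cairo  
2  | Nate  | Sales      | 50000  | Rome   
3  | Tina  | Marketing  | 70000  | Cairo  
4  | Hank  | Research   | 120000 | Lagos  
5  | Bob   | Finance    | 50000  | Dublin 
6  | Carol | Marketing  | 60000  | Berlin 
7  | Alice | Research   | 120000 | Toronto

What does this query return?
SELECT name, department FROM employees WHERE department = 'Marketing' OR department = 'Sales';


Filtering: department = 'Marketing' OR 'Sales'
Matching: 4 rows

4 rows:
Leo, Marketing
Nate, Sales
Tina, Marketing
Carol, Marketing


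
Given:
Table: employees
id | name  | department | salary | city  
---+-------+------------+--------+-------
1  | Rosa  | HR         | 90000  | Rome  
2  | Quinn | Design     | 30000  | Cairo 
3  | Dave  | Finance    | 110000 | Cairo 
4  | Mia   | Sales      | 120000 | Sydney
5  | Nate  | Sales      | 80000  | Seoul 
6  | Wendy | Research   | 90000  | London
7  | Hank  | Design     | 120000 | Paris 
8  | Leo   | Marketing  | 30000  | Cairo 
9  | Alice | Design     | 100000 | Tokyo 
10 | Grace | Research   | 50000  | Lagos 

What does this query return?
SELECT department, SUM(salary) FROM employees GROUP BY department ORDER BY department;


Summing salary within each department:
  Design: 30000 + 120000 + 100000 = 250000
  Finance: 110000 = 110000
  HR: 90000 = 90000
  Marketing: 30000 = 30000
  Research: 90000 + 50000 = 140000
  Sales: 120000 + 80000 = 200000


6 groups:
Design, 250000
Finance, 110000
HR, 90000
Marketing, 30000
Research, 140000
Sales, 200000


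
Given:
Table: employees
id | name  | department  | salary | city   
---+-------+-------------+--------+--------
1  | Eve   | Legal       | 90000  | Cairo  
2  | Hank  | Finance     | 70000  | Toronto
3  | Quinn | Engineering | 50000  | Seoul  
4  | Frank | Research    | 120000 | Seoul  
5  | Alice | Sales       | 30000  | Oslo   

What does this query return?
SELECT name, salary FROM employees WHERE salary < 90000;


Filtering: salary < 90000
Matching: 3 rows

3 rows:
Hank, 70000
Quinn, 50000
Alice, 30000


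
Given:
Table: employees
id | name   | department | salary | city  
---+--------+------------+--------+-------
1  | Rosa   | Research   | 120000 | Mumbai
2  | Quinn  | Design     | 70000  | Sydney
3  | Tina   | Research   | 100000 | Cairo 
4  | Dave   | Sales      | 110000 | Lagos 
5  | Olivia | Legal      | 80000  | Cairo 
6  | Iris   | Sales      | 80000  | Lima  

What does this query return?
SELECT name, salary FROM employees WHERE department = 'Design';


Filtering: department = 'Design'
Matching rows: 1

1 rows:
Quinn, 70000


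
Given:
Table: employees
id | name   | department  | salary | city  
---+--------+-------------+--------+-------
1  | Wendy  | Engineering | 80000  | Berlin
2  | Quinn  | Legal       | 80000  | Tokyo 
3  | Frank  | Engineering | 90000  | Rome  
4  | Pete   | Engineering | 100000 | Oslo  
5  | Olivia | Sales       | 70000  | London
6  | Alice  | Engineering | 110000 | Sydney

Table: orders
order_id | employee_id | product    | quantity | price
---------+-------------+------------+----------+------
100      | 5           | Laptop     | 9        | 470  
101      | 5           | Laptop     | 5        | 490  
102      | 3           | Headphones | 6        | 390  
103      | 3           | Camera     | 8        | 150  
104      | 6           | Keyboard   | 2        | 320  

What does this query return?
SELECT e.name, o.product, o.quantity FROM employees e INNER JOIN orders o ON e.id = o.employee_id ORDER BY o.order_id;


Joining employees.id = orders.employee_id:
  employee Olivia (id=5) -> order Laptop
  employee Olivia (id=5) -> order Laptop
  employee Frank (id=3) -> order Headphones
  employee Frank (id=3) -> order Camera
  employee Alice (id=6) -> order Keyboard


5 rows:
Olivia, Laptop, 9
Olivia, Laptop, 5
Frank, Headphones, 6
Frank, Camera, 8
Alice, Keyboard, 2


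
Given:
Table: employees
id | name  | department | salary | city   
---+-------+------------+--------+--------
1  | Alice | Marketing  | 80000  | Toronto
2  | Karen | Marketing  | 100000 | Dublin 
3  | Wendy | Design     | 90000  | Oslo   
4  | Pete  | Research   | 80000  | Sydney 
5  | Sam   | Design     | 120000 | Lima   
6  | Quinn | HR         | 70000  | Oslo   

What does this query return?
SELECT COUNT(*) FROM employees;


COUNT(*) counts all rows

6


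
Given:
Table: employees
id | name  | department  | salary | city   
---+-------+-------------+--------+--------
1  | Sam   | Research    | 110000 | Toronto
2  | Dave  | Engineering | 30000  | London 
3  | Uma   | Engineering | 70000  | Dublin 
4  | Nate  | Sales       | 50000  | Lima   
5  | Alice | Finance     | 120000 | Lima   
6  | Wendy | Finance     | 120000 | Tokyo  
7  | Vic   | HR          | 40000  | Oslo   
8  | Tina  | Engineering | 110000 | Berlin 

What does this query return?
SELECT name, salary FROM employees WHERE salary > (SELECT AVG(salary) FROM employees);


Subquery: AVG(salary) = 81250.0
Filtering: salary > 81250.0
  Sam (110000) -> MATCH
  Alice (120000) -> MATCH
  Wendy (120000) -> MATCH
  Tina (110000) -> MATCH


4 rows:
Sam, 110000
Alice, 120000
Wendy, 120000
Tina, 110000


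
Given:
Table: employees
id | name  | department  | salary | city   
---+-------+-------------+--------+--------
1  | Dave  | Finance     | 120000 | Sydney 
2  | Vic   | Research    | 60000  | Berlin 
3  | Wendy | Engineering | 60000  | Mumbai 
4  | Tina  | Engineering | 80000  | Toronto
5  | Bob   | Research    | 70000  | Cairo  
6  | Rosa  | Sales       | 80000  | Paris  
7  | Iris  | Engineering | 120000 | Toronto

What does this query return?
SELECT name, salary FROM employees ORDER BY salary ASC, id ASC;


Sorting by salary ASC, then id ASC for ties

7 rows:
Vic, 60000
Wendy, 60000
Bob, 70000
Tina, 80000
Rosa, 80000
Dave, 120000
Iris, 120000
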